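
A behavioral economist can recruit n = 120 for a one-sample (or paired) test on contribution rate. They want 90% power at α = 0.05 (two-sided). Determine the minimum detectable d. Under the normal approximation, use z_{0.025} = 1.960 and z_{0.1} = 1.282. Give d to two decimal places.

d_min ≈ 0.30

For a single sample (or paired design) of n = 120: d_min = (z_{α/2} + z_β)/√n.
z-sum = 1.960 + 1.282 = 3.242.
d_min = 3.242 / √120 = 3.242 / 10.954 = 0.296.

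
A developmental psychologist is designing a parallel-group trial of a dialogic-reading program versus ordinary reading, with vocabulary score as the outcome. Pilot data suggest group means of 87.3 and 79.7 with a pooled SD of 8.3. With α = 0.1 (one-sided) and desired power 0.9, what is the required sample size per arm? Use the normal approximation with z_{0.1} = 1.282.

n = 16 per group

Cohen's d = |M₁ − M₂| / SD_pooled = |87.3 − 79.7| / 8.3 = 7.6 / 8.3 = 0.916.
For two independent groups with equal n: n = 2·((z_{α} + z_β) / d)².
z_{α} + z_β = 1.282 + 1.282 = 2.564.
n = 2 × (2.564 / 0.916)² = 2 × 2.799² = 2 × 7.84 = 15.7.
Round up to the next whole participant.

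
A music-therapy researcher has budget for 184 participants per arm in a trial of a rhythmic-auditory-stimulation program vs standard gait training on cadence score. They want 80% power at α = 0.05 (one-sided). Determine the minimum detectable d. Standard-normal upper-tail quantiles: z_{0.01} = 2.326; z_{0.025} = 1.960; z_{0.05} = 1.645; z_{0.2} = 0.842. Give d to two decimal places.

d_min ≈ 0.26

For two independent groups of n = 184 each: d_min = (z_{α} + z_β)·√(2/n).
z-sum = 1.645 + 0.842 = 2.487.
d_min = 2.487 × √(2/184) = 2.487 × 0.1043 = 0.259.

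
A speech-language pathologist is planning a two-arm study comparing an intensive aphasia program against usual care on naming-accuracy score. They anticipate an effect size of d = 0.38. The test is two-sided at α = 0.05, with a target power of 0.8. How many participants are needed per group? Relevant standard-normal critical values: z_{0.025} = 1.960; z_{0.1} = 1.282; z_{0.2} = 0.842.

n = 109 per group

For two independent groups with equal n: n = 2·((z_{α/2} + z_β) / d)².
z_{α/2} + z_β = 1.960 + 0.842 = 2.802.
n = 2 × (2.802 / 0.38)² = 2 × 7.374² = 2 × 54.37 = 108.7.
Round up to the next whole participant.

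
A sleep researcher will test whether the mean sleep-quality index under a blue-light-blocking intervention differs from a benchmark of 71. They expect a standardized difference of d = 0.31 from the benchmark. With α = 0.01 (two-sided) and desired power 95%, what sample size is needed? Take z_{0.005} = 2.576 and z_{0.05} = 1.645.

For a one-sample test: n = ((z_{α/2} + z_β) / d)².
z_{α/2} + z_β = 2.576 + 1.645 = 4.221.
n = (4.221 / 0.31)² = 13.616² = 185.40.
Round up.

n = 186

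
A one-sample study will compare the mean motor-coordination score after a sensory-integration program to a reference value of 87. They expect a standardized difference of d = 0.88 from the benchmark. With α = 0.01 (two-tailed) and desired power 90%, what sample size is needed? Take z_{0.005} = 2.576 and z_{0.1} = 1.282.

n = 20

For a one-sample test: n = ((z_{α/2} + z_β) / d)².
z_{α/2} + z_β = 2.576 + 1.282 = 3.858.
n = (3.858 / 0.88)² = 4.384² = 19.22.
Round up.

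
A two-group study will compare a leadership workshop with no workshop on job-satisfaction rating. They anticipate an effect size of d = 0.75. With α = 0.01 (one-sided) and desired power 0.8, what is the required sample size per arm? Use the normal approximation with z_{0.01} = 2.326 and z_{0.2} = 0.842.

For two independent groups with equal n: n = 2·((z_{α} + z_β) / d)².
z_{α} + z_β = 2.326 + 0.842 = 3.168.
n = 2 × (3.168 / 0.75)² = 2 × 4.224² = 2 × 17.84 = 35.7.
Round up to the next whole participant.

n = 36 per group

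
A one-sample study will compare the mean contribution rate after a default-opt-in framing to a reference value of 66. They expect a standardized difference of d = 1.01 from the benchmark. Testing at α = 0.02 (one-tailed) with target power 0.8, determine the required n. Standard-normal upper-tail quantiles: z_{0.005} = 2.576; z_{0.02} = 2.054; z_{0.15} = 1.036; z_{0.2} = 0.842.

n = 9

For a one-sample test: n = ((z_{α} + z_β) / d)².
z_{α} + z_β = 2.054 + 0.842 = 2.896.
n = (2.896 / 1.01)² = 2.867² = 8.22.
Round up.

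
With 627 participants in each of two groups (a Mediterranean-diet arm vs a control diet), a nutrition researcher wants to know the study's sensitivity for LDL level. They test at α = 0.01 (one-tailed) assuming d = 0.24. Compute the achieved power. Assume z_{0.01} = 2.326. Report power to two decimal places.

power ≈ 0.97

For two equal groups, power = Φ(d·√(n/2) − z_{α}).
d·√(n/2) = 0.24 × √(627/2) = 0.24 × 17.706 = 4.249.
z_β = 4.249 − 2.326 = 1.923.
Power = Φ(1.923) = 0.973.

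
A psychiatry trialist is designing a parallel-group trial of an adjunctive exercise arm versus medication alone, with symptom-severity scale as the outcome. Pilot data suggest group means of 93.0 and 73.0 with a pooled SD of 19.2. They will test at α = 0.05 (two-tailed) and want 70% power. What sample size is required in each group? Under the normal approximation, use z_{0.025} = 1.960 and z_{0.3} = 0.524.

n = 12 per group

Cohen's d = |M₁ − M₂| / SD_pooled = |93.0 − 73.0| / 19.2 = 20.0 / 19.2 = 1.042.
For two independent groups with equal n: n = 2·((z_{α/2} + z_β) / d)².
z_{α/2} + z_β = 1.960 + 0.524 = 2.484.
n = 2 × (2.484 / 1.042)² = 2 × 2.384² = 2 × 5.68 = 11.4.
Round up to the next whole participant.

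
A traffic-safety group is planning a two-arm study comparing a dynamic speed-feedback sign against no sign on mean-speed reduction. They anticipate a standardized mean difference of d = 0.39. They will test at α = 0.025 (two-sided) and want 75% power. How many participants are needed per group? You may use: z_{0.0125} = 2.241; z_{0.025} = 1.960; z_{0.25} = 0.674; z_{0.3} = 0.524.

For two independent groups with equal n: n = 2·((z_{α/2} + z_β) / d)².
z_{α/2} + z_β = 2.241 + 0.674 = 2.915.
n = 2 × (2.915 / 0.39)² = 2 × 7.474² = 2 × 55.87 = 111.7.
Round up to the next whole participant.

n = 112 per group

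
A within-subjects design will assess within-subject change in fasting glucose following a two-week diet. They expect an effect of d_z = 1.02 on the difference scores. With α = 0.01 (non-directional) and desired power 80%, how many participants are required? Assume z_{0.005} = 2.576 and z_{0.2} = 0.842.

n = 12 pairs

For a paired (one-sample on differences) test: n = ((z_{α/2} + z_β) / d)².
z_{α/2} + z_β = 2.576 + 0.842 = 3.418.
n = (3.418 / 1.02)² = 3.351² = 11.23.
Round up.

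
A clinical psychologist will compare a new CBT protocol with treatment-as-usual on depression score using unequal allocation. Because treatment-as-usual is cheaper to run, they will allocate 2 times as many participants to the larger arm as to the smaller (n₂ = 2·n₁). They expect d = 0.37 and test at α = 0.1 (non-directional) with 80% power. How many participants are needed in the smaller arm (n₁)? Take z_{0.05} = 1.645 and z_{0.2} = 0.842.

n₁ = 68

With allocation ratio k = n₂/n₁ = 2, Var(x̄₁−x̄₂) = σ²(1/n₁ + 1/(k·n₁)) = σ²·(k+1)/(k·n₁).
So n₁ = (1 + 1/k)·((z_{α/2} + z_β)/d)² = 1.500 × (2.487/0.37)².
n₁ = 1.500 × 45.18 = 67.8.
Round up: n₁ = 68, giving n₂ = 2 × 68 = 136.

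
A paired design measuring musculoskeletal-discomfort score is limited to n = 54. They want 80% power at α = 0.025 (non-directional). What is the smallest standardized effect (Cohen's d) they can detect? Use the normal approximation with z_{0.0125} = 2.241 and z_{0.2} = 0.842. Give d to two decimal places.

For a single sample (or paired design) of n = 54: d_min = (z_{α/2} + z_β)/√n.
z-sum = 2.241 + 0.842 = 3.083.
d_min = 3.083 / √54 = 3.083 / 7.348 = 0.420.

d_min ≈ 0.42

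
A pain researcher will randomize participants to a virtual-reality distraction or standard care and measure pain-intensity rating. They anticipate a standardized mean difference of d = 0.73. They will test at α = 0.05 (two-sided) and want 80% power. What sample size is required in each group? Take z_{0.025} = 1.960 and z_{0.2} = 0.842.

n = 30 per group

For two independent groups with equal n: n = 2·((z_{α/2} + z_β) / d)².
z_{α/2} + z_β = 1.960 + 0.842 = 2.802.
n = 2 × (2.802 / 0.73)² = 2 × 3.838² = 2 × 14.73 = 29.5.
Round up to the next whole participant.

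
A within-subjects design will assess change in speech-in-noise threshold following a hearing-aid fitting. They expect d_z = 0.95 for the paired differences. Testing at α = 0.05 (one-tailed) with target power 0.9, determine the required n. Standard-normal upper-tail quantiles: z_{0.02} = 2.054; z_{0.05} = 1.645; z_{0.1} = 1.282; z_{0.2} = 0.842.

For a paired (one-sample on differences) test: n = ((z_{α} + z_β) / d)².
z_{α} + z_β = 1.645 + 1.282 = 2.927.
n = (2.927 / 0.95)² = 3.081² = 9.49.
Round up.

n = 10 pairs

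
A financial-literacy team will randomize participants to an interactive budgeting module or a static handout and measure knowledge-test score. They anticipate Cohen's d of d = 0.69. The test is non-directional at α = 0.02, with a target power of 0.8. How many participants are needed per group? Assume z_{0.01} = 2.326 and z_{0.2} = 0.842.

For two independent groups with equal n: n = 2·((z_{α/2} + z_β) / d)².
z_{α/2} + z_β = 2.326 + 0.842 = 3.168.
n = 2 × (3.168 / 0.69)² = 2 × 4.591² = 2 × 21.08 = 42.2.
Round up to the next whole participant.

n = 43 per group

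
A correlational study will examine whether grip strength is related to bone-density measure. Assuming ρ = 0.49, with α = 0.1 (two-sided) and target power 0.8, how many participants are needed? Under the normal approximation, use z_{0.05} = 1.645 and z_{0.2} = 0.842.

n = 25

Fisher's z: C = ½·ln((1+r)/(1−r)) = ½·ln(2.9216) = 0.5361.
n = ((z_{α/2} + z_β)/C)² + 3.
(1.645 + 0.842) / 0.5361 = 2.487 / 0.5361 = 4.639.
n = 4.639² + 3 = 21.52 + 3 = 24.5.
Round up.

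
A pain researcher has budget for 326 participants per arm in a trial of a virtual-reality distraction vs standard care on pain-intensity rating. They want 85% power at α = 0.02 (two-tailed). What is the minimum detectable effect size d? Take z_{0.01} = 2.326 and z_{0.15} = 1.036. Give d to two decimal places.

For two independent groups of n = 326 each: d_min = (z_{α/2} + z_β)·√(2/n).
z-sum = 2.326 + 1.036 = 3.362.
d_min = 3.362 × √(2/326) = 3.362 × 0.0783 = 0.263.

d_min ≈ 0.26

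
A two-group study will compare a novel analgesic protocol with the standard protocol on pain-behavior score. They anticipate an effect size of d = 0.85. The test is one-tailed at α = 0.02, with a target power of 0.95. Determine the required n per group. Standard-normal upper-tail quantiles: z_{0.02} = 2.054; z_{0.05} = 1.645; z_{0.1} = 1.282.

n = 38 per group

For two independent groups with equal n: n = 2·((z_{α} + z_β) / d)².
z_{α} + z_β = 2.054 + 1.645 = 3.699.
n = 2 × (3.699 / 0.85)² = 2 × 4.352² = 2 × 18.94 = 37.9.
Round up to the next whole participant.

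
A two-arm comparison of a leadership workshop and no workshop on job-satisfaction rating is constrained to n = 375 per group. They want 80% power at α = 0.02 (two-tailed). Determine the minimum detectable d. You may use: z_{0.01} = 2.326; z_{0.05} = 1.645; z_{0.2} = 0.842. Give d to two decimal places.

For two independent groups of n = 375 each: d_min = (z_{α/2} + z_β)·√(2/n).
z-sum = 2.326 + 0.842 = 3.168.
d_min = 3.168 × √(2/375) = 3.168 × 0.0730 = 0.231.

d_min ≈ 0.23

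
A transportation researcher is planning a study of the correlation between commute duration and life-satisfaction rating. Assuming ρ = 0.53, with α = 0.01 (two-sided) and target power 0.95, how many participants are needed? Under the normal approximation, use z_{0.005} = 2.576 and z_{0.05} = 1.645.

n = 55

Fisher's z: C = ½·ln((1+r)/(1−r)) = ½·ln(3.2553) = 0.5901.
n = ((z_{α/2} + z_β)/C)² + 3.
(2.576 + 1.645) / 0.5901 = 4.221 / 0.5901 = 7.153.
n = 7.153² + 3 = 51.17 + 3 = 54.2.
Round up.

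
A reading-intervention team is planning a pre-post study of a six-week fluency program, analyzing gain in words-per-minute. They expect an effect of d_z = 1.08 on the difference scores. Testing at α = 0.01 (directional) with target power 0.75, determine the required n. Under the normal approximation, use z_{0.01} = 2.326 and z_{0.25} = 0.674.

n = 8 pairs

For a paired (one-sample on differences) test: n = ((z_{α} + z_β) / d)².
z_{α} + z_β = 2.326 + 0.674 = 3.000.
n = (3.000 / 1.08)² = 2.778² = 7.72.
Round up.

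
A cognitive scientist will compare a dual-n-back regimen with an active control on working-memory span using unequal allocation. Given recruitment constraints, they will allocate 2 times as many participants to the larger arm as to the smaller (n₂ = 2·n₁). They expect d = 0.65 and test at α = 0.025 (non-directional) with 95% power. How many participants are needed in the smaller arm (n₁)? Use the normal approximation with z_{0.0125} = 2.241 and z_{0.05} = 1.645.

With allocation ratio k = n₂/n₁ = 2, Var(x̄₁−x̄₂) = σ²(1/n₁ + 1/(k·n₁)) = σ²·(k+1)/(k·n₁).
So n₁ = (1 + 1/k)·((z_{α/2} + z_β)/d)² = 1.500 × (3.886/0.65)².
n₁ = 1.500 × 35.74 = 53.6.
Round up: n₁ = 54, giving n₂ = 2 × 54 = 108.

n₁ = 54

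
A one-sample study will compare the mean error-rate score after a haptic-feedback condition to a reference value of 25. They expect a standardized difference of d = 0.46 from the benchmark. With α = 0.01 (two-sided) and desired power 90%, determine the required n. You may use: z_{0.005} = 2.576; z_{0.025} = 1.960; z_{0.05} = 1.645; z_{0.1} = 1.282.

For a one-sample test: n = ((z_{α/2} + z_β) / d)².
z_{α/2} + z_β = 2.576 + 1.282 = 3.858.
n = (3.858 / 0.46)² = 8.387² = 70.34.
Round up.

n = 71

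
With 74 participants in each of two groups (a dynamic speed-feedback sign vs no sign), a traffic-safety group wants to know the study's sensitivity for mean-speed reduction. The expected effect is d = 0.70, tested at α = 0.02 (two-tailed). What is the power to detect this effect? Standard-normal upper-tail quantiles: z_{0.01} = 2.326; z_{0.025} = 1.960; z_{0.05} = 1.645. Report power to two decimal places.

For two equal groups, power = Φ(d·√(n/2) − z_{α/2}).
d·√(n/2) = 0.70 × √(74/2) = 0.70 × 6.083 = 4.258.
z_β = 4.258 − 2.326 = 1.932.
Power = Φ(1.932) = 0.973.

power ≈ 0.97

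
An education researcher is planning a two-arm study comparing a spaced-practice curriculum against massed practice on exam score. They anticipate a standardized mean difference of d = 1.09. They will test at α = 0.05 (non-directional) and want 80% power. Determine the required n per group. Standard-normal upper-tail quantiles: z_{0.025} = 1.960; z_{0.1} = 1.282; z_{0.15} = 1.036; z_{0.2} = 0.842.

n = 14 per group

For two independent groups with equal n: n = 2·((z_{α/2} + z_β) / d)².
z_{α/2} + z_β = 1.960 + 0.842 = 2.802.
n = 2 × (2.802 / 1.09)² = 2 × 2.571² = 2 × 6.61 = 13.2.
Round up to the next whole participant.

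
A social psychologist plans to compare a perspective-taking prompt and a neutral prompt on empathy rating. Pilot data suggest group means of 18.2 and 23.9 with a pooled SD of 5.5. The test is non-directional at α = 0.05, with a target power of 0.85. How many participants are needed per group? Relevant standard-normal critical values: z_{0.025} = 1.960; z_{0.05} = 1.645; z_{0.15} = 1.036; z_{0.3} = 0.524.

n = 17 per group

Cohen's d = |M₁ − M₂| / SD_pooled = |18.2 − 23.9| / 5.5 = 5.7 / 5.5 = 1.036.
For two independent groups with equal n: n = 2·((z_{α/2} + z_β) / d)².
z_{α/2} + z_β = 1.960 + 1.036 = 2.996.
n = 2 × (2.996 / 1.036)² = 2 × 2.892² = 2 × 8.36 = 16.7.
Round up to the next whole participant.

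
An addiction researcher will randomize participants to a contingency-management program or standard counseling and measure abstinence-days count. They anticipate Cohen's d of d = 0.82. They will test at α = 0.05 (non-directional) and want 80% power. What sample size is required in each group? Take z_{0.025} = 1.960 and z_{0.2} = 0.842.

n = 24 per group

For two independent groups with equal n: n = 2·((z_{α/2} + z_β) / d)².
z_{α/2} + z_β = 1.960 + 0.842 = 2.802.
n = 2 × (2.802 / 0.82)² = 2 × 3.417² = 2 × 11.68 = 23.4.
Round up to the next whole participant.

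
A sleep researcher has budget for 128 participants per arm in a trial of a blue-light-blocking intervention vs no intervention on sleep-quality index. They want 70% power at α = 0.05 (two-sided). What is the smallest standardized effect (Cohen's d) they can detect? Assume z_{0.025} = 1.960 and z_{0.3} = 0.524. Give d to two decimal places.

d_min ≈ 0.31

For two independent groups of n = 128 each: d_min = (z_{α/2} + z_β)·√(2/n).
z-sum = 1.960 + 0.524 = 2.484.
d_min = 2.484 × √(2/128) = 2.484 × 0.1250 = 0.310.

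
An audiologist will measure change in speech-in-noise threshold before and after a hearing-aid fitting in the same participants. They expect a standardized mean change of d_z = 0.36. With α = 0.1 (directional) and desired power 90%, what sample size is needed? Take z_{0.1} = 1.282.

For a paired (one-sample on differences) test: n = ((z_{α} + z_β) / d)².
z_{α} + z_β = 1.282 + 1.282 = 2.564.
n = (2.564 / 0.36)² = 7.122² = 50.73.
Round up.

n = 51 pairs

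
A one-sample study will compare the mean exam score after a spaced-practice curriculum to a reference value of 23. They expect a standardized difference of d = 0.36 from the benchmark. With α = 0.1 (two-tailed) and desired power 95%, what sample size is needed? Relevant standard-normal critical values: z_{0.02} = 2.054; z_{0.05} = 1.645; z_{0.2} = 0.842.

For a one-sample test: n = ((z_{α/2} + z_β) / d)².
z_{α/2} + z_β = 1.645 + 1.645 = 3.290.
n = (3.290 / 0.36)² = 9.139² = 83.52.
Round up.

n = 84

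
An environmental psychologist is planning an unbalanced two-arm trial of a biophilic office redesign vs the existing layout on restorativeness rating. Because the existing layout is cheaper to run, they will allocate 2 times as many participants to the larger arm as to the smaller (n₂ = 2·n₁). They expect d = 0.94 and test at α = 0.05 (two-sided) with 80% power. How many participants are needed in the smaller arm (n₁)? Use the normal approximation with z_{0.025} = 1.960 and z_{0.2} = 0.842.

n₁ = 14

With allocation ratio k = n₂/n₁ = 2, Var(x̄₁−x̄₂) = σ²(1/n₁ + 1/(k·n₁)) = σ²·(k+1)/(k·n₁).
So n₁ = (1 + 1/k)·((z_{α/2} + z_β)/d)² = 1.500 × (2.802/0.94)².
n₁ = 1.500 × 8.89 = 13.3.
Round up: n₁ = 14, giving n₂ = 2 × 14 = 28.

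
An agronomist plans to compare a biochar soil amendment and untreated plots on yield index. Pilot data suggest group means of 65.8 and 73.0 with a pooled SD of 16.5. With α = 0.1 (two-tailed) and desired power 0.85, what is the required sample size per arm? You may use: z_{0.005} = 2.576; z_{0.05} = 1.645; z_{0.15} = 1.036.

Cohen's d = |M₁ − M₂| / SD_pooled = |65.8 − 73.0| / 16.5 = 7.2 / 16.5 = 0.436.
For two independent groups with equal n: n = 2·((z_{α/2} + z_β) / d)².
z_{α/2} + z_β = 1.645 + 1.036 = 2.681.
n = 2 × (2.681 / 0.436)² = 2 × 6.149² = 2 × 37.81 = 75.6.
Round up to the next whole participant.

n = 76 per group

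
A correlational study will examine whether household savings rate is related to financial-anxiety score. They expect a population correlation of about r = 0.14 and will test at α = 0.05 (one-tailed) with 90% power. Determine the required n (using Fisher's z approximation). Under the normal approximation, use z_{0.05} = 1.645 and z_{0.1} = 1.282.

n = 435

Fisher's z: C = ½·ln((1+r)/(1−r)) = ½·ln(1.3256) = 0.1409.
n = ((z_{α} + z_β)/C)² + 3.
(1.645 + 1.282) / 0.1409 = 2.927 / 0.1409 = 20.774.
n = 20.774² + 3 = 431.54 + 3 = 434.5.
Round up.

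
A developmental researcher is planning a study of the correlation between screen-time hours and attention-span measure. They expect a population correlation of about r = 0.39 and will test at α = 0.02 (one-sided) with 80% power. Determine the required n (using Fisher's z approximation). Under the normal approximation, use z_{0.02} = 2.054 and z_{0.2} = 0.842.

Fisher's z: C = ½·ln((1+r)/(1−r)) = ½·ln(2.2787) = 0.4118.
n = ((z_{α} + z_β)/C)² + 3.
(2.054 + 0.842) / 0.4118 = 2.896 / 0.4118 = 7.033.
n = 7.033² + 3 = 49.46 + 3 = 52.5.
Round up.

n = 53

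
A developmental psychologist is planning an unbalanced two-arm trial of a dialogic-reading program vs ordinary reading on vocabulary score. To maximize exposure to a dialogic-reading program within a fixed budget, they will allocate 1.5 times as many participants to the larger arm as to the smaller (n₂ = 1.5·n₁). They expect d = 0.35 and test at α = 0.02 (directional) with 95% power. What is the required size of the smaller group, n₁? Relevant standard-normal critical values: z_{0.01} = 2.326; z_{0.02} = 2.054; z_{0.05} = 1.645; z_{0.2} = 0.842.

With allocation ratio k = n₂/n₁ = 1.5, Var(x̄₁−x̄₂) = σ²(1/n₁ + 1/(k·n₁)) = σ²·(k+1)/(k·n₁).
So n₁ = (1 + 1/k)·((z_{α} + z_β)/d)² = 1.667 × (3.699/0.35)².
n₁ = 1.667 × 111.69 = 186.2.
Round up: n₁ = 187, giving n₂ = ⌈1.5 × 187⌉ = ⌈280.5⌉ = 281.

n₁ = 187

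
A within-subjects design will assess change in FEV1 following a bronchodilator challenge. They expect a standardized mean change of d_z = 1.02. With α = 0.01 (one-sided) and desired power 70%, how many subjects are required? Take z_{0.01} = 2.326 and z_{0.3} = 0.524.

For a paired (one-sample on differences) test: n = ((z_{α} + z_β) / d)².
z_{α} + z_β = 2.326 + 0.524 = 2.850.
n = (2.850 / 1.02)² = 2.794² = 7.81.
Round up.

n = 8 pairs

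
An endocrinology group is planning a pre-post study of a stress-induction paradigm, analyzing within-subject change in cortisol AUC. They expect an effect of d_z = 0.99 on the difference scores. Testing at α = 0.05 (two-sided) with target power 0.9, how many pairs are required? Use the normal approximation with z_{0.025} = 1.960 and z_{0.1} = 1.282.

For a paired (one-sample on differences) test: n = ((z_{α/2} + z_β) / d)².
z_{α/2} + z_β = 1.960 + 1.282 = 3.242.
n = (3.242 / 0.99)² = 3.275² = 10.72.
Round up.

n = 11 pairs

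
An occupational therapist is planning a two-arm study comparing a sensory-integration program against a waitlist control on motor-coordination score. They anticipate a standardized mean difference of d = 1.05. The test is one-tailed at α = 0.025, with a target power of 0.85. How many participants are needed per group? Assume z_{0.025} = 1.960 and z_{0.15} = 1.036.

For two independent groups with equal n: n = 2·((z_{α} + z_β) / d)².
z_{α} + z_β = 1.960 + 1.036 = 2.996.
n = 2 × (2.996 / 1.05)² = 2 × 2.853² = 2 × 8.14 = 16.3.
Round up to the next whole participant.

n = 17 per group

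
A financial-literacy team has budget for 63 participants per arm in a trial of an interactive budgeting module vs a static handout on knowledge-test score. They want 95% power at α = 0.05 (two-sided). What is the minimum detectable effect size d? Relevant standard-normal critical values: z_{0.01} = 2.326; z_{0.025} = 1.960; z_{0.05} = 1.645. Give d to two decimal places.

For two independent groups of n = 63 each: d_min = (z_{α/2} + z_β)·√(2/n).
z-sum = 1.960 + 1.645 = 3.605.
d_min = 3.605 × √(2/63) = 3.605 × 0.1782 = 0.642.

d_min ≈ 0.64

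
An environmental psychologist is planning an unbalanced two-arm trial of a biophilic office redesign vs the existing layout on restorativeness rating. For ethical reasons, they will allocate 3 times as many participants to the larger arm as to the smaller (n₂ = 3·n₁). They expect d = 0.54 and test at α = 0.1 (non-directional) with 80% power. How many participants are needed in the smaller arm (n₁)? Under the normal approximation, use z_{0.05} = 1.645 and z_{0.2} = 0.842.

With allocation ratio k = n₂/n₁ = 3, Var(x̄₁−x̄₂) = σ²(1/n₁ + 1/(k·n₁)) = σ²·(k+1)/(k·n₁).
So n₁ = (1 + 1/k)·((z_{α/2} + z_β)/d)² = 1.333 × (2.487/0.54)².
n₁ = 1.333 × 21.21 = 28.3.
Round up: n₁ = 29, giving n₂ = 3 × 29 = 87.

n₁ = 29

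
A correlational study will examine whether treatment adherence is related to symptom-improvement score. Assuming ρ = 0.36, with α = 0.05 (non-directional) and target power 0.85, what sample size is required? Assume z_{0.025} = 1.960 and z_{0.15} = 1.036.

Fisher's z: C = ½·ln((1+r)/(1−r)) = ½·ln(2.1250) = 0.3769.
n = ((z_{α/2} + z_β)/C)² + 3.
(1.960 + 1.036) / 0.3769 = 2.996 / 0.3769 = 7.949.
n = 7.949² + 3 = 63.19 + 3 = 66.2.
Round up.

n = 67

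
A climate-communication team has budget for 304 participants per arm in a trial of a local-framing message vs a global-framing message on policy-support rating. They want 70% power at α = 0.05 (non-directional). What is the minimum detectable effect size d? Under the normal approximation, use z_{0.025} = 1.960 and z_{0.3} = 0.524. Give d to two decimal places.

For two independent groups of n = 304 each: d_min = (z_{α/2} + z_β)·√(2/n).
z-sum = 1.960 + 0.524 = 2.484.
d_min = 2.484 × √(2/304) = 2.484 × 0.0811 = 0.201.

d_min ≈ 0.20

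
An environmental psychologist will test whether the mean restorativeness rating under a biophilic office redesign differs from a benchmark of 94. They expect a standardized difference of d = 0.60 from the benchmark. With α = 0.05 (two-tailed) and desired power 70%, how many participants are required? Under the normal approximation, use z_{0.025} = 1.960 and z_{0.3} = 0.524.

For a one-sample test: n = ((z_{α/2} + z_β) / d)².
z_{α/2} + z_β = 1.960 + 0.524 = 2.484.
n = (2.484 / 0.60)² = 4.140² = 17.14.
Round up.

n = 18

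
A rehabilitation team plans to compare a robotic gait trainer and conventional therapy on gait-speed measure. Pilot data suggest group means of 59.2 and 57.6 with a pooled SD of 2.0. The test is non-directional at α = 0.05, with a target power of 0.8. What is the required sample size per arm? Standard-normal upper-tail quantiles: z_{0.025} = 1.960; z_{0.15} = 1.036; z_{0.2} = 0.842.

n = 25 per group

Cohen's d = |M₁ − M₂| / SD_pooled = |59.2 − 57.6| / 2.0 = 1.6 / 2.0 = 0.800.
For two independent groups with equal n: n = 2·((z_{α/2} + z_β) / d)².
z_{α/2} + z_β = 1.960 + 0.842 = 2.802.
n = 2 × (2.802 / 0.800)² = 2 × 3.502² = 2 × 12.27 = 24.5.
Round up to the next whole participant.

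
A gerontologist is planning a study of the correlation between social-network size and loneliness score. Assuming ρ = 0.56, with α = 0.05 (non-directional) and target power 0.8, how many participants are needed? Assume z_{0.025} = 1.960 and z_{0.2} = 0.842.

n = 23

Fisher's z: C = ½·ln((1+r)/(1−r)) = ½·ln(3.5455) = 0.6328.
n = ((z_{α/2} + z_β)/C)² + 3.
(1.960 + 0.842) / 0.6328 = 2.802 / 0.6328 = 4.428.
n = 4.428² + 3 = 19.61 + 3 = 22.6.
Round up.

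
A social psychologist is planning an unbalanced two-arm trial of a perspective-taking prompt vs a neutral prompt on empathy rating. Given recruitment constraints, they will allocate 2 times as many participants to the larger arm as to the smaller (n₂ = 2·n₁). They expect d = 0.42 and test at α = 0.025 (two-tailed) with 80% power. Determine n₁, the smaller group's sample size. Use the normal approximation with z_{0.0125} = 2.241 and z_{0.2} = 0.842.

With allocation ratio k = n₂/n₁ = 2, Var(x̄₁−x̄₂) = σ²(1/n₁ + 1/(k·n₁)) = σ²·(k+1)/(k·n₁).
So n₁ = (1 + 1/k)·((z_{α/2} + z_β)/d)² = 1.500 × (3.083/0.42)².
n₁ = 1.500 × 53.88 = 80.8.
Round up: n₁ = 81, giving n₂ = 2 × 81 = 162.

n₁ = 81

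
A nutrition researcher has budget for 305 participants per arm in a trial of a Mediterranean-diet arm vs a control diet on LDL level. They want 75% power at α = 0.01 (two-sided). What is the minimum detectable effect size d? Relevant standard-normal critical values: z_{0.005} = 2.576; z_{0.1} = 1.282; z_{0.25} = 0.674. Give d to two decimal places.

For two independent groups of n = 305 each: d_min = (z_{α/2} + z_β)·√(2/n).
z-sum = 2.576 + 0.674 = 3.250.
d_min = 3.250 × √(2/305) = 3.250 × 0.0810 = 0.263.

d_min ≈ 0.26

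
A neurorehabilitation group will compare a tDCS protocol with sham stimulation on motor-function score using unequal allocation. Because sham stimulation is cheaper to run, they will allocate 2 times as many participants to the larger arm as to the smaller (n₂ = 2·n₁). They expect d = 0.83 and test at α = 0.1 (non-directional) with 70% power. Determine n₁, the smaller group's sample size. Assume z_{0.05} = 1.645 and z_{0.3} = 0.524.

n₁ = 11

With allocation ratio k = n₂/n₁ = 2, Var(x̄₁−x̄₂) = σ²(1/n₁ + 1/(k·n₁)) = σ²·(k+1)/(k·n₁).
So n₁ = (1 + 1/k)·((z_{α/2} + z_β)/d)² = 1.500 × (2.169/0.83)².
n₁ = 1.500 × 6.83 = 10.2.
Round up: n₁ = 11, giving n₂ = 2 × 11 = 22.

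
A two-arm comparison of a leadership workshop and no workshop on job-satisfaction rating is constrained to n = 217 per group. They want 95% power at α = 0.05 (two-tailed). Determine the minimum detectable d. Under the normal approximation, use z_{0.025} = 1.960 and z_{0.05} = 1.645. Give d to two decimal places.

For two independent groups of n = 217 each: d_min = (z_{α/2} + z_β)·√(2/n).
z-sum = 1.960 + 1.645 = 3.605.
d_min = 3.605 × √(2/217) = 3.605 × 0.0960 = 0.346.

d_min ≈ 0.35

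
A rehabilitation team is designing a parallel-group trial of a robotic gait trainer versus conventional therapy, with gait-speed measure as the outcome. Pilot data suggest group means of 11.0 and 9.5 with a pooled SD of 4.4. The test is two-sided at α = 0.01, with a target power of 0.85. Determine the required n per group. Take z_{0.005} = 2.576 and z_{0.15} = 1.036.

n = 225 per group

Cohen's d = |M₁ − M₂| / SD_pooled = |11.0 − 9.5| / 4.4 = 1.5 / 4.4 = 0.341.
For two independent groups with equal n: n = 2·((z_{α/2} + z_β) / d)².
z_{α/2} + z_β = 2.576 + 1.036 = 3.612.
n = 2 × (3.612 / 0.341)² = 2 × 10.592² = 2 × 112.20 = 224.4.
Round up to the next whole participant.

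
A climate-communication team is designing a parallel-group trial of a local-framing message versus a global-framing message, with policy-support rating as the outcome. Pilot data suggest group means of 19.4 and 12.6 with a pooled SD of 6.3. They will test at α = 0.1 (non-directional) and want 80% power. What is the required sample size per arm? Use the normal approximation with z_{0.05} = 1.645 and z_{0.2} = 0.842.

Cohen's d = |M₁ − M₂| / SD_pooled = |19.4 − 12.6| / 6.3 = 6.8 / 6.3 = 1.079.
For two independent groups with equal n: n = 2·((z_{α/2} + z_β) / d)².
z_{α/2} + z_β = 1.645 + 0.842 = 2.487.
n = 2 × (2.487 / 1.079)² = 2 × 2.305² = 2 × 5.31 = 10.6.
Round up to the next whole participant.

n = 11 per group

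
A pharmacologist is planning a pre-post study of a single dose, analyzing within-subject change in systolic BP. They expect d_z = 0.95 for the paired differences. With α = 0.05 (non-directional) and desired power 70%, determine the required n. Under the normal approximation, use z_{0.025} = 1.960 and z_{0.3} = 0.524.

For a paired (one-sample on differences) test: n = ((z_{α/2} + z_β) / d)².
z_{α/2} + z_β = 1.960 + 0.524 = 2.484.
n = (2.484 / 0.95)² = 2.615² = 6.84.
Round up.

n = 7 pairs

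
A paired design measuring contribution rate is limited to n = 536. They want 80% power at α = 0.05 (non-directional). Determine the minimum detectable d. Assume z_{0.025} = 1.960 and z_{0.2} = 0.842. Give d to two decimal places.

d_min ≈ 0.12

For a single sample (or paired design) of n = 536: d_min = (z_{α/2} + z_β)/√n.
z-sum = 1.960 + 0.842 = 2.802.
d_min = 2.802 / √536 = 2.802 / 23.152 = 0.121.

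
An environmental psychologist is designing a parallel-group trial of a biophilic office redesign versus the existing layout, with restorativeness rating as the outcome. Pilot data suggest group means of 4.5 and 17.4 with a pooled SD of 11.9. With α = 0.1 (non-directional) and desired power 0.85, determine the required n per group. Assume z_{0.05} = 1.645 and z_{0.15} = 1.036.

Cohen's d = |M₁ − M₂| / SD_pooled = |4.5 − 17.4| / 11.9 = 12.9 / 11.9 = 1.084.
For two independent groups with equal n: n = 2·((z_{α/2} + z_β) / d)².
z_{α/2} + z_β = 1.645 + 1.036 = 2.681.
n = 2 × (2.681 / 1.084)² = 2 × 2.473² = 2 × 6.12 = 12.2.
Round up to the next whole participant.

n = 13 per group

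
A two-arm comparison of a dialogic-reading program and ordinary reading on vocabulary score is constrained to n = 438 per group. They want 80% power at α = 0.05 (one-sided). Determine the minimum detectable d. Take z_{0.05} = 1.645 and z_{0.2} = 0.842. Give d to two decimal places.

d_min ≈ 0.17

For two independent groups of n = 438 each: d_min = (z_{α} + z_β)·√(2/n).
z-sum = 1.645 + 0.842 = 2.487.
d_min = 2.487 × √(2/438) = 2.487 × 0.0676 = 0.168.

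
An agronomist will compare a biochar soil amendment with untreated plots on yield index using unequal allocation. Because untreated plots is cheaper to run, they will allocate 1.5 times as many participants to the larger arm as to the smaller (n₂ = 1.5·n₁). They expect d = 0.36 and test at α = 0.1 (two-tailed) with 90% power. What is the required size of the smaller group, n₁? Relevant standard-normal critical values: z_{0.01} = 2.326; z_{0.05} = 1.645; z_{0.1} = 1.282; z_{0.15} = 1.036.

n₁ = 111

With allocation ratio k = n₂/n₁ = 1.5, Var(x̄₁−x̄₂) = σ²(1/n₁ + 1/(k·n₁)) = σ²·(k+1)/(k·n₁).
So n₁ = (1 + 1/k)·((z_{α/2} + z_β)/d)² = 1.667 × (2.927/0.36)².
n₁ = 1.667 × 66.11 = 110.2.
Round up: n₁ = 111, giving n₂ = ⌈1.5 × 111⌉ = ⌈166.5⌉ = 167.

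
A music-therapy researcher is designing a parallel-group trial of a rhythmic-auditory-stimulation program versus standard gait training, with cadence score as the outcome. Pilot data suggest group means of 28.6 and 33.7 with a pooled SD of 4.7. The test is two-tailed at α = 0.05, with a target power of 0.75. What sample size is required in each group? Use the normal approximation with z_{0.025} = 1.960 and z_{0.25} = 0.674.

n = 12 per group

Cohen's d = |M₁ − M₂| / SD_pooled = |28.6 − 33.7| / 4.7 = 5.1 / 4.7 = 1.085.
For two independent groups with equal n: n = 2·((z_{α/2} + z_β) / d)².
z_{α/2} + z_β = 1.960 + 0.674 = 2.634.
n = 2 × (2.634 / 1.085)² = 2 × 2.428² = 2 × 5.89 = 11.8.
Round up to the next whole participant.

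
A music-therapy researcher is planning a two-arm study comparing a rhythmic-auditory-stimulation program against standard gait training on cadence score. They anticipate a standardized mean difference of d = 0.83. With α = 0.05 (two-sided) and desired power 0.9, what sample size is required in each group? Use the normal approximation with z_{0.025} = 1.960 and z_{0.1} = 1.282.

For two independent groups with equal n: n = 2·((z_{α/2} + z_β) / d)².
z_{α/2} + z_β = 1.960 + 1.282 = 3.242.
n = 2 × (3.242 / 0.83)² = 2 × 3.906² = 2 × 15.26 = 30.5.
Round up to the next whole participant.

n = 31 per group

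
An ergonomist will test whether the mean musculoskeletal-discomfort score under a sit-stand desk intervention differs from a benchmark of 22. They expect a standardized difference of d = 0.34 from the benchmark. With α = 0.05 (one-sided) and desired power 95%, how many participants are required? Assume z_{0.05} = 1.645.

For a one-sample test: n = ((z_{α} + z_β) / d)².
z_{α} + z_β = 1.645 + 1.645 = 3.290.
n = (3.290 / 0.34)² = 9.676² = 93.63.
Round up.

n = 94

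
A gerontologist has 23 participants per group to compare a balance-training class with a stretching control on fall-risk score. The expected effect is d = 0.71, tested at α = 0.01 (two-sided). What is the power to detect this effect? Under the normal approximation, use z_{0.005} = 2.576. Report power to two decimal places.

For two equal groups, power = Φ(d·√(n/2) − z_{α/2}).
d·√(n/2) = 0.71 × √(23/2) = 0.71 × 3.391 = 2.408.
z_β = 2.408 − 2.576 = -0.168.
Power = Φ(-0.168) = 0.433.

power ≈ 0.43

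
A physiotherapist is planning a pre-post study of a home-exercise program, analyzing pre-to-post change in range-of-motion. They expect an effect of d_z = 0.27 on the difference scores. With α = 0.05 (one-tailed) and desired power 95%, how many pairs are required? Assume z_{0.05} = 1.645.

n = 149 pairs

For a paired (one-sample on differences) test: n = ((z_{α} + z_β) / d)².
z_{α} + z_β = 1.645 + 1.645 = 3.290.
n = (3.290 / 0.27)² = 12.185² = 148.48.
Round up.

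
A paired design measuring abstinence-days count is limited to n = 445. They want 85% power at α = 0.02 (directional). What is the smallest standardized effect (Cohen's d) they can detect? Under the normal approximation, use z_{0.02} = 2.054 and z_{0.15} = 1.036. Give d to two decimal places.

d_min ≈ 0.15

For a single sample (or paired design) of n = 445: d_min = (z_{α} + z_β)/√n.
z-sum = 2.054 + 1.036 = 3.090.
d_min = 3.090 / √445 = 3.090 / 21.095 = 0.146.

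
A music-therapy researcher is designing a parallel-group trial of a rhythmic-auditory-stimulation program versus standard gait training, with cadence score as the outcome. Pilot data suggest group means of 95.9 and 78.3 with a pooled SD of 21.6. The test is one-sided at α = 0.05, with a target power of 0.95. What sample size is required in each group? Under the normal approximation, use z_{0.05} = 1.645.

Cohen's d = |M₁ − M₂| / SD_pooled = |95.9 − 78.3| / 21.6 = 17.6 / 21.6 = 0.815.
For two independent groups with equal n: n = 2·((z_{α} + z_β) / d)².
z_{α} + z_β = 1.645 + 1.645 = 3.290.
n = 2 × (3.290 / 0.815)² = 2 × 4.037² = 2 × 16.30 = 32.6.
Round up to the next whole participant.

n = 33 per group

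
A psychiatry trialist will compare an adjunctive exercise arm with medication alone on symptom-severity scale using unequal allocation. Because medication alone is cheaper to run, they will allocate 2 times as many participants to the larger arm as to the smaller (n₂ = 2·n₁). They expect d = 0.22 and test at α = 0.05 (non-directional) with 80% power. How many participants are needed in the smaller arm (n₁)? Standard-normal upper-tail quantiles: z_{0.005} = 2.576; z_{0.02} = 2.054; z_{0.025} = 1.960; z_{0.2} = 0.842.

n₁ = 244

With allocation ratio k = n₂/n₁ = 2, Var(x̄₁−x̄₂) = σ²(1/n₁ + 1/(k·n₁)) = σ²·(k+1)/(k·n₁).
So n₁ = (1 + 1/k)·((z_{α/2} + z_β)/d)² = 1.500 × (2.802/0.22)².
n₁ = 1.500 × 162.21 = 243.3.
Round up: n₁ = 244, giving n₂ = 2 × 244 = 488.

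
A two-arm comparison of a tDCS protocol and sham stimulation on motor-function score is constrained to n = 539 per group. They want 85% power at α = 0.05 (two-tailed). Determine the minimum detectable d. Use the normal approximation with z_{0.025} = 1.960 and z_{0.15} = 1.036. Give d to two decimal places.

For two independent groups of n = 539 each: d_min = (z_{α/2} + z_β)·√(2/n).
z-sum = 1.960 + 1.036 = 2.996.
d_min = 2.996 × √(2/539) = 2.996 × 0.0609 = 0.182.

d_min ≈ 0.18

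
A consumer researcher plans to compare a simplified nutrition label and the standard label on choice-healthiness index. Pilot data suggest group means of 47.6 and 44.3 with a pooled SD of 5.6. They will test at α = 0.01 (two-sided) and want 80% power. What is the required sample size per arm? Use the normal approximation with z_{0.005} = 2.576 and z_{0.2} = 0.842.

n = 68 per group

Cohen's d = |M₁ − M₂| / SD_pooled = |47.6 − 44.3| / 5.6 = 3.3 / 5.6 = 0.589.
For two independent groups with equal n: n = 2·((z_{α/2} + z_β) / d)².
z_{α/2} + z_β = 2.576 + 0.842 = 3.418.
n = 2 × (3.418 / 0.589)² = 2 × 5.803² = 2 × 33.68 = 67.4.
Round up to the next whole participant.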